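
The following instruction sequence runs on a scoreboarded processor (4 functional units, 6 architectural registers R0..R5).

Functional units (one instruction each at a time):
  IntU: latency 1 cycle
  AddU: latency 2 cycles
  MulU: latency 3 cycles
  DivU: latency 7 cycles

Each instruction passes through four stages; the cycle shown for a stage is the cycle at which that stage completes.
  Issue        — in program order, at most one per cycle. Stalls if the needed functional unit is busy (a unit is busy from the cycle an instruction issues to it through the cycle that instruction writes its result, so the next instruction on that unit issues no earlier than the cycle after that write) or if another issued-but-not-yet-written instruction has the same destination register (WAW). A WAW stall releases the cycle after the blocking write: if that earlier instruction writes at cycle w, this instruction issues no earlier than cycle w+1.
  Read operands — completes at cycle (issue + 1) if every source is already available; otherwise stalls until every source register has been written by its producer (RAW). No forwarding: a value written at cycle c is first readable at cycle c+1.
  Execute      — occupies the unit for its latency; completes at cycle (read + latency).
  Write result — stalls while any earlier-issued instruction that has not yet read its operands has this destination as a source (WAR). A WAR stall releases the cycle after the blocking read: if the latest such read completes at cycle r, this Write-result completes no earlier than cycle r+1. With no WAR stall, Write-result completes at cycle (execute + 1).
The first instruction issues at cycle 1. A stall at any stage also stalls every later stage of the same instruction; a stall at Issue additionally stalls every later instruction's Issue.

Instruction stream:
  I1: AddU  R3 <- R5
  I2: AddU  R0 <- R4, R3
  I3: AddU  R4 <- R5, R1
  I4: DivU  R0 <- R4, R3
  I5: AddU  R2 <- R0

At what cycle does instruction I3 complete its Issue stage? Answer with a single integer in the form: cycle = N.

cycle = 11

I1  is:1  ro:2  ex:4  wr:5
I2  is:6  ro:7  ex:9  wr:10  — struct: AddU busy until I1 writes@5
I3  is:11  ro:12  ex:14  wr:15  — struct: AddU busy until I2 writes@10
I4  is:12  ro:16  ex:23  wr:24  — RAW R4: wait I3 write@15
I5  is:16  ro:25  ex:27  wr:28  — struct: AddU busy until I3 writes@15, RAW R0: wait I4 write@24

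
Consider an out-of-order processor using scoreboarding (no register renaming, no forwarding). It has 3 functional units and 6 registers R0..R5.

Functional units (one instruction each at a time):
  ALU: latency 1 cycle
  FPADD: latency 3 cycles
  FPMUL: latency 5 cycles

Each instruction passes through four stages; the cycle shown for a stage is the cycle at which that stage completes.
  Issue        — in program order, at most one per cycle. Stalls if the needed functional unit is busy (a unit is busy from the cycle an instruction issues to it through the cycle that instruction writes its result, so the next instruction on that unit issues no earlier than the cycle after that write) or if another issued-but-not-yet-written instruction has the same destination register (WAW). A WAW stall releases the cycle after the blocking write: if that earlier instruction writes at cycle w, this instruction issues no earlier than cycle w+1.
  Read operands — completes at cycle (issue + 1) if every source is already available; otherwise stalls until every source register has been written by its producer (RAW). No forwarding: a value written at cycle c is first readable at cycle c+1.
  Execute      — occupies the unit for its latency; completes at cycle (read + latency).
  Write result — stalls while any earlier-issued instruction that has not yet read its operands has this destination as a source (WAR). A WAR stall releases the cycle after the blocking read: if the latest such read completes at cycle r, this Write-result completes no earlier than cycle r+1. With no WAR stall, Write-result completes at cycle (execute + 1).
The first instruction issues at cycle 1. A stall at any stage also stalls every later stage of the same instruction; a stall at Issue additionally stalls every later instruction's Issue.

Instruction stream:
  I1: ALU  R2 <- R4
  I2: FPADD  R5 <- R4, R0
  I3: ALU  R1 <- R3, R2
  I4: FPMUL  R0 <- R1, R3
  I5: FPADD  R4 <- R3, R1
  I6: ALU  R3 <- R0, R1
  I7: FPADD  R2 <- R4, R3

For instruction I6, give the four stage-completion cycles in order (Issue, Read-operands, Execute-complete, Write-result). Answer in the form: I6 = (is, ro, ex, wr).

[1] issue I1 (ALU)
[2] I1 read-ops | issue I2 (FPADD)
[3] I1 finished on ALU | I2 read-ops
[4] I1→R2
[5] issue I3 (ALU)
[6] I2 finished on FPADD | I3 read-ops | issue I4 (FPMUL)
[7] I2→R5 | I3 finished on ALU
[8] I3→R1 | issue I5 (FPADD)
[9] I4 read-ops | I5 read-ops | issue I6 (ALU)
[12] I5 finished on FPADD
[13] I5→R4
[14] I4 finished on FPMUL | issue I7 (FPADD)
[15] I4→R0
[16] I6 read-ops
[17] I6 finished on ALU
[18] I6→R3
[19] I7 read-ops
[22] I7 finished on FPADD
[23] I7→R2

I6 = (9, 16, 17, 18)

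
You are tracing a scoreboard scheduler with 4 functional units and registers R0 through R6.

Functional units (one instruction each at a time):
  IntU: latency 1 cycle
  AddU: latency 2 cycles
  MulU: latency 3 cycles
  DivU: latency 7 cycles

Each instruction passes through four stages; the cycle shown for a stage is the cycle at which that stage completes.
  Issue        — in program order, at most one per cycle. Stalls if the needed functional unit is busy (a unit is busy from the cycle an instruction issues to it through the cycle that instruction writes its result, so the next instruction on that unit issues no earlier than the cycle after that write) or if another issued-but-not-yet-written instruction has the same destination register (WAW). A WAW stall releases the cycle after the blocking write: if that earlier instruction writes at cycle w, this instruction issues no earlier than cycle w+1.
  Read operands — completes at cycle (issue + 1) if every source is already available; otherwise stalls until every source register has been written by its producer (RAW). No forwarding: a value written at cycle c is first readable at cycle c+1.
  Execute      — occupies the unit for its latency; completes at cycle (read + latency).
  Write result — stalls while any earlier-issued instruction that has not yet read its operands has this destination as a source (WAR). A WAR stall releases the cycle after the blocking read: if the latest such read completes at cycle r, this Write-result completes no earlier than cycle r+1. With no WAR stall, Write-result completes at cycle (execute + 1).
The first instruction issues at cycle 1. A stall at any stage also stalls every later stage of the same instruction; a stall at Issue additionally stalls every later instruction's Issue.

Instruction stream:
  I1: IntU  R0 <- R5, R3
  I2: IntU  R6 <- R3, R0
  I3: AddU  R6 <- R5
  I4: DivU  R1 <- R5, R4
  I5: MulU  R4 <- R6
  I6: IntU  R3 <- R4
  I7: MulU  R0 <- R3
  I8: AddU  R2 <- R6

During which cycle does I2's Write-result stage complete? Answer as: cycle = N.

cycle 1: I1→IntU
cycle 2: I1 RO
cycle 3: I1 EX
cycle 4: I1 WR R0
cycle 5: I2→IntU
cycle 6: I2 RO
cycle 7: I2 EX
cycle 8: I2 WR R6
cycle 9: I3→AddU
cycle 10: I3 RO; I4→DivU
cycle 11: I4 RO; I5→MulU
cycle 12: I3 EX; I6→IntU
cycle 13: I3 WR R6
cycle 14: I5 RO
cycle 17: I5 EX
cycle 18: I4 EX; I5 WR R4
cycle 19: I4 WR R1; I6 RO; I7→MulU
cycle 20: I6 EX; I8→AddU
cycle 21: I6 WR R3; I8 RO
cycle 22: I7 RO
cycle 23: I8 EX
cycle 24: I8 WR R2
cycle 25: I7 EX
cycle 26: I7 WR R0

cycle = 8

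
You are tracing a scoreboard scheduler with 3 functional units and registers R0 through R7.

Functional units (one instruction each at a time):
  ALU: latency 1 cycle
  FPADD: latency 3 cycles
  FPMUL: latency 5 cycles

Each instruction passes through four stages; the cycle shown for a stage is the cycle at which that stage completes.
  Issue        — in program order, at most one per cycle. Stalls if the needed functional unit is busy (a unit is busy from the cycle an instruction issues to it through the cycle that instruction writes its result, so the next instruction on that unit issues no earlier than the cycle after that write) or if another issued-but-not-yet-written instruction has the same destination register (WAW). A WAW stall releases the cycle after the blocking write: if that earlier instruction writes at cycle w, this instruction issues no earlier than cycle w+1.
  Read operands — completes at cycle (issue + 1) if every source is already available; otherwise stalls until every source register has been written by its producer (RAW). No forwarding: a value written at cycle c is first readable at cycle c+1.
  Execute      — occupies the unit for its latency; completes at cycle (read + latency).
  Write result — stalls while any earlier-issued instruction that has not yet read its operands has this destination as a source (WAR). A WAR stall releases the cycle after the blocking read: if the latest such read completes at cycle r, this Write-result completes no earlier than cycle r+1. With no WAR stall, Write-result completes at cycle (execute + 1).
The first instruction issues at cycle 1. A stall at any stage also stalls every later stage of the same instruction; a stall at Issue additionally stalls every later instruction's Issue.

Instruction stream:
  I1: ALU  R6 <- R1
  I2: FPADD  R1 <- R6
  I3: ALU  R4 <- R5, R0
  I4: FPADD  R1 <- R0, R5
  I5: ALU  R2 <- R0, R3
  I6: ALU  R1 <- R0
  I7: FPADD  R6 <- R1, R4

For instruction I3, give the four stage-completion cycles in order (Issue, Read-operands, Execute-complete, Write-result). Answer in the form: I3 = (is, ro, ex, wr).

cycle 1: I1→ALU
cycle 2: I1 RO | I2→FPADD
cycle 3: I1 EX
cycle 4: I1 WR R6
cycle 5: I2 RO | I3→ALU
cycle 6: I3 RO
cycle 7: I3 EX
cycle 8: I2 EX | I3 WR R4
cycle 9: I2 WR R1
cycle 10: I4→FPADD
cycle 11: I4 RO | I5→ALU
cycle 12: I5 RO
cycle 13: I5 EX
cycle 14: I4 EX | I5 WR R2
cycle 15: I4 WR R1
cycle 16: I6→ALU
cycle 17: I6 RO | I7→FPADD
cycle 18: I6 EX
cycle 19: I6 WR R1
cycle 20: I7 RO
cycle 23: I7 EX
cycle 24: I7 WR R6

I3 = (5, 6, 7, 8)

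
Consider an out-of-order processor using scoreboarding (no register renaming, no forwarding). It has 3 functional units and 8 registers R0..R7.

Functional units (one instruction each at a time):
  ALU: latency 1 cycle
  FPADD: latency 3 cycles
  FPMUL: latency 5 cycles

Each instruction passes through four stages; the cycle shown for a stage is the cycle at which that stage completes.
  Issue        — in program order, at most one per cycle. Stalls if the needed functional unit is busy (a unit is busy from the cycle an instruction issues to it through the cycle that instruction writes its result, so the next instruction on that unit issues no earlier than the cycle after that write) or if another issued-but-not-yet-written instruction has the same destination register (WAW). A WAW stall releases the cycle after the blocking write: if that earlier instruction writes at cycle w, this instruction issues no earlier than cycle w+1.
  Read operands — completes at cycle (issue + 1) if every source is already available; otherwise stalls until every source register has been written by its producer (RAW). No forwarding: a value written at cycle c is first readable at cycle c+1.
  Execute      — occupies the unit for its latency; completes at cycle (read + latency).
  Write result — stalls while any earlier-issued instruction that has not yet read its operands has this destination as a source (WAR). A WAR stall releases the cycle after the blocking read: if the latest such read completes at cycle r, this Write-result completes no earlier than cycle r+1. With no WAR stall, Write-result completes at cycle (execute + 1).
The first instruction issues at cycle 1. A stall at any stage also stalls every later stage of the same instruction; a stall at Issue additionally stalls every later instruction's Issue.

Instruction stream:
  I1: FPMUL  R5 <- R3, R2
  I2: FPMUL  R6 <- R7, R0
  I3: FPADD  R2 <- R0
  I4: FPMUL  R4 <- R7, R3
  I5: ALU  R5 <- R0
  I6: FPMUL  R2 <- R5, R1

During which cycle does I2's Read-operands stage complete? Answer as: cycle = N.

t=1  I1→FPMUL
t=2  I1 RO
t=7  I1 EX
t=8  I1 WR R5
t=9  I2→FPMUL
t=10  I2 RO; I3→FPADD
t=11  I3 RO
t=14  I3 EX
t=15  I2 EX; I3 WR R2
t=16  I2 WR R6
t=17  I4→FPMUL
t=18  I4 RO; I5→ALU
t=19  I5 RO
t=20  I5 EX
t=21  I5 WR R5
t=23  I4 EX
t=24  I4 WR R4
t=25  I6→FPMUL
t=26  I6 RO
t=31  I6 EX
t=32  I6 WR R2

cycle = 10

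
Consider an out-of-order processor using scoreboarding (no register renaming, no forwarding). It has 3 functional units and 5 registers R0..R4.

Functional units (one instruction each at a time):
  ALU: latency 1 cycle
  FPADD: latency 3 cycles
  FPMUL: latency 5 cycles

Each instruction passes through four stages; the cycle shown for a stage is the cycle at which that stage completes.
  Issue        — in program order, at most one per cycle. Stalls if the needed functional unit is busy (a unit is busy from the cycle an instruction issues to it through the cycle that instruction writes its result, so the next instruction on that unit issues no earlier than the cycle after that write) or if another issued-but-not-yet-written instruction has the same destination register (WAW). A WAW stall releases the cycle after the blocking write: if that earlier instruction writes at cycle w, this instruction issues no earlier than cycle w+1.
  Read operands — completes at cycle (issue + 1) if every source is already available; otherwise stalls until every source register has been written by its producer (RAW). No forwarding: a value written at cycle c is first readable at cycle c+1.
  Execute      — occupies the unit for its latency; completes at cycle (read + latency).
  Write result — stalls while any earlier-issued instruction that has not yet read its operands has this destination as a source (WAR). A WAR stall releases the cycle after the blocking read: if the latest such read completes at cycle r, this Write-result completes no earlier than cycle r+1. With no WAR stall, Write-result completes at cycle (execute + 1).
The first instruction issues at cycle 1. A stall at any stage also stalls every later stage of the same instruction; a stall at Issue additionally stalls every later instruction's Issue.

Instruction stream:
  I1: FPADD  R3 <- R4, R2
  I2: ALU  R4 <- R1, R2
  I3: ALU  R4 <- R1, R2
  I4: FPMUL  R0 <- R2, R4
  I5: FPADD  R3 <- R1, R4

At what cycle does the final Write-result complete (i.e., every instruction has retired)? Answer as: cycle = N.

[1] I1 issues→FPADD
[2] I1 reads · I2 issues→ALU
[3] I2 reads
[4] I2 exec-done
[5] I1 exec-done · I2 writes R4
[6] I1 writes R3 · I3 issues→ALU
[7] I3 reads · I4 issues→FPMUL
[8] I3 exec-done · I5 issues→FPADD
[9] I3 writes R4
[10] I4 reads · I5 reads
[13] I5 exec-done
[14] I5 writes R3
[15] I4 exec-done
[16] I4 writes R0

cycle = 16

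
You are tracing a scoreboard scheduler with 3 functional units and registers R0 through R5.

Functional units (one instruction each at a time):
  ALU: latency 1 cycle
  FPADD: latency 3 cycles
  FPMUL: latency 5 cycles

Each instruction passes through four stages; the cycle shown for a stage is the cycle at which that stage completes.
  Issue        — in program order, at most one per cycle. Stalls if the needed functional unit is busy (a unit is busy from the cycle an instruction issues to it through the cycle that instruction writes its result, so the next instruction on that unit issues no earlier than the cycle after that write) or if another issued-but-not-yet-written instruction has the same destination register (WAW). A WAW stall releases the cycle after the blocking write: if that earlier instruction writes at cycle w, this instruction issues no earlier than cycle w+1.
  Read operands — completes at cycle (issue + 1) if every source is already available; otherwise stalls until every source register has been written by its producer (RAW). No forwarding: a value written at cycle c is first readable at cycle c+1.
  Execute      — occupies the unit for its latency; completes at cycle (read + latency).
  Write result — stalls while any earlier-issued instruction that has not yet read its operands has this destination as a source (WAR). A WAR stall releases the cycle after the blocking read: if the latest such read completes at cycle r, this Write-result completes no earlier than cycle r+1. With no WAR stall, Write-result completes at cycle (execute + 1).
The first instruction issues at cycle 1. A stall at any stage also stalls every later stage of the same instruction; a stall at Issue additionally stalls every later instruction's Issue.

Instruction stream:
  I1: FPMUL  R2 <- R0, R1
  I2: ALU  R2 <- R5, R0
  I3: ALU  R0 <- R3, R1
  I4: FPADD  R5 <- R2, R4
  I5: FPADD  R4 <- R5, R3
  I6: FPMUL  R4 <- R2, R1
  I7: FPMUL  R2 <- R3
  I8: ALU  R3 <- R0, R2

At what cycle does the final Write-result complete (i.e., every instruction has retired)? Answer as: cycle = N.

cycle = 44

I1 -> (1, 2, 7, 8)
I2 -> (9, 10, 11, 12)  // WAW R2: wait I1 write@8
I3 -> (13, 14, 15, 16)  // struct: ALU busy until I2 writes@12
I4 -> (14, 15, 18, 19)
I5 -> (20, 21, 24, 25)  // struct: FPADD busy until I4 writes@19
I6 -> (26, 27, 32, 33)  // WAW R4: wait I5 write@25
I7 -> (34, 35, 40, 41)  // struct: FPMUL busy until I6 writes@33
I8 -> (35, 42, 43, 44)  // RAW R2: wait I7 write@41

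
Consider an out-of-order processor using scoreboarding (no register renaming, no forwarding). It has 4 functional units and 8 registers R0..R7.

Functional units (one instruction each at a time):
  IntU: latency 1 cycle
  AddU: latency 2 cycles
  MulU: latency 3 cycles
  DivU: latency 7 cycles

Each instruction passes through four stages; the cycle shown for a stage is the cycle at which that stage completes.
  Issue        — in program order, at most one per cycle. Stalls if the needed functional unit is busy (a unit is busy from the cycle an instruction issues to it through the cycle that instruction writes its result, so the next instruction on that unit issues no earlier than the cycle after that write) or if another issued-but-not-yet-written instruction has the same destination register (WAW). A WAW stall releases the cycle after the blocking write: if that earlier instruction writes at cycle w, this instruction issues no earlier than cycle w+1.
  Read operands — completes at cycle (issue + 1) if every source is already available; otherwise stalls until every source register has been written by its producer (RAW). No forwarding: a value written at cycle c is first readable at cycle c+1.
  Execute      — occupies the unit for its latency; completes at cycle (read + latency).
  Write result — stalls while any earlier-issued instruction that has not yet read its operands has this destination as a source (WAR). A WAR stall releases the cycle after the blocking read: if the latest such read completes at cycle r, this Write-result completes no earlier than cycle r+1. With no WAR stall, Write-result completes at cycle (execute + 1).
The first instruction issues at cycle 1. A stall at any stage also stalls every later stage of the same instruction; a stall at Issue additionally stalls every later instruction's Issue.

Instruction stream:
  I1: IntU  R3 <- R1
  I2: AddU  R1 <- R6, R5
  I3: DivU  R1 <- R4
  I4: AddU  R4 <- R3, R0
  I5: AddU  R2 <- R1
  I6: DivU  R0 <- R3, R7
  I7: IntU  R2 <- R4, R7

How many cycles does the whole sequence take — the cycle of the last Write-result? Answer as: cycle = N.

cycle = 26

t=1  I1 issues→IntU
t=2  I1 reads; I2 issues→AddU
t=3  I1 exec-done; I2 reads
t=4  I1 writes R3
t=5  I2 exec-done
t=6  I2 writes R1
t=7  I3 issues→DivU
t=8  I3 reads; I4 issues→AddU
t=9  I4 reads
t=11  I4 exec-done
t=12  I4 writes R4
t=13  I5 issues→AddU
t=15  I3 exec-done
t=16  I3 writes R1
t=17  I5 reads; I6 issues→DivU
t=18  I6 reads
t=19  I5 exec-done
t=20  I5 writes R2
t=21  I7 issues→IntU
t=22  I7 reads
t=23  I7 exec-done
t=24  I7 writes R2
t=25  I6 exec-done
t=26  I6 writes R0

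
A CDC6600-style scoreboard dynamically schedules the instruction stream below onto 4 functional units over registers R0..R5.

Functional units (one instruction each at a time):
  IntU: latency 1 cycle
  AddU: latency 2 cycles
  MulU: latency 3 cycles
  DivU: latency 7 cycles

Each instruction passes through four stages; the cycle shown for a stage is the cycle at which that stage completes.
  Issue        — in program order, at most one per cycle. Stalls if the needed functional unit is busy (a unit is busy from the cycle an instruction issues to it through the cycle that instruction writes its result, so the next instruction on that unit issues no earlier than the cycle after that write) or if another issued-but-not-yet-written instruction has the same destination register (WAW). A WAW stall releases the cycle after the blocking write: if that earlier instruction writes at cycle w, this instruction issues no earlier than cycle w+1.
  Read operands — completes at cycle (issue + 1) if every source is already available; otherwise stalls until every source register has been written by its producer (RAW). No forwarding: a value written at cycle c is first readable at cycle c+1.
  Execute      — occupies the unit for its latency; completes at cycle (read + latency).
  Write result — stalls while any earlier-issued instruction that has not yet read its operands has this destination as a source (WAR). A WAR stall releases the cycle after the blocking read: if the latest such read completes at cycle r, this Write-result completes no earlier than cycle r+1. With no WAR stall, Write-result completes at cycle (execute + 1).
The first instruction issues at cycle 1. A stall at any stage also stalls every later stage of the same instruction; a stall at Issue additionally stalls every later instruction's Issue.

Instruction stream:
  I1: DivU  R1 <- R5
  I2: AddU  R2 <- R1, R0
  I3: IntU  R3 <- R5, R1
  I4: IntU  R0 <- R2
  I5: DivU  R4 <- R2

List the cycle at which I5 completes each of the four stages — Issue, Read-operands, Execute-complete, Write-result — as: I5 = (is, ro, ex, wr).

cycle 1: issue I1 (DivU)
cycle 2: I1 read-ops; issue I2 (AddU)
cycle 3: issue I3 (IntU)
cycle 9: I1 finished on DivU
cycle 10: I1→R1
cycle 11: I2 read-ops; I3 read-ops
cycle 12: I3 finished on IntU
cycle 13: I2 finished on AddU; I3→R3
cycle 14: I2→R2; issue I4 (IntU)
cycle 15: I4 read-ops; issue I5 (DivU)
cycle 16: I4 finished on IntU; I5 read-ops
cycle 17: I4→R0
cycle 23: I5 finished on DivU
cycle 24: I5→R4

I5 = (15, 16, 23, 24)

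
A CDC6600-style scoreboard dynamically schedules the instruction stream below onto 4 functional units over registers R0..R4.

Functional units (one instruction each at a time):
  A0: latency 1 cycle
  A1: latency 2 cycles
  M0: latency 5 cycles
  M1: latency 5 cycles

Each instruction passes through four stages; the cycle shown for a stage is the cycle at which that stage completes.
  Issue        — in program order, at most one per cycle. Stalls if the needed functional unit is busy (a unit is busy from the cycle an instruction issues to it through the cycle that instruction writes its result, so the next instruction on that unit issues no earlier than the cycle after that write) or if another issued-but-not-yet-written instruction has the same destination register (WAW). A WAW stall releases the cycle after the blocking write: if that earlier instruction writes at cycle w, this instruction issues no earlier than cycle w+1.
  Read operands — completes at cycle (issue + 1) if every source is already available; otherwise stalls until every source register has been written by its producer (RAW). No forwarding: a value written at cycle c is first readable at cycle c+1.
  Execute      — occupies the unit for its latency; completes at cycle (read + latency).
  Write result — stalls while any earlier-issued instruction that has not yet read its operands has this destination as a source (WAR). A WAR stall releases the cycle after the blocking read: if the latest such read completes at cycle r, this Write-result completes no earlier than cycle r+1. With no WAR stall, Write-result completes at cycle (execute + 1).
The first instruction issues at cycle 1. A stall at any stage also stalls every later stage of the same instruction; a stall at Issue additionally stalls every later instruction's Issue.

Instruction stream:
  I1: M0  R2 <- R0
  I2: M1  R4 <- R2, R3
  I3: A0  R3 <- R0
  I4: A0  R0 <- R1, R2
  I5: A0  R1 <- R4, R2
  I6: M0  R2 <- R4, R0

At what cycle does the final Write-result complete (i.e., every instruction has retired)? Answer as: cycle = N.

[1] I1 dispatched to M0
[2] I1 operands ready, I2 dispatched to M1
[3] I3 dispatched to A0
[4] I3 operands ready
[5] I3 complete
[7] I1 complete
[8] R2←I1
[9] I2 operands ready
[10] R3←I3
[11] I4 dispatched to A0
[12] I4 operands ready
[13] I4 complete
[14] I2 complete, R0←I4
[15] R4←I2, I5 dispatched to A0
[16] I5 operands ready, I6 dispatched to M0
[17] I5 complete, I6 operands ready
[18] R1←I5
[22] I6 complete
[23] R2←I6

cycle = 23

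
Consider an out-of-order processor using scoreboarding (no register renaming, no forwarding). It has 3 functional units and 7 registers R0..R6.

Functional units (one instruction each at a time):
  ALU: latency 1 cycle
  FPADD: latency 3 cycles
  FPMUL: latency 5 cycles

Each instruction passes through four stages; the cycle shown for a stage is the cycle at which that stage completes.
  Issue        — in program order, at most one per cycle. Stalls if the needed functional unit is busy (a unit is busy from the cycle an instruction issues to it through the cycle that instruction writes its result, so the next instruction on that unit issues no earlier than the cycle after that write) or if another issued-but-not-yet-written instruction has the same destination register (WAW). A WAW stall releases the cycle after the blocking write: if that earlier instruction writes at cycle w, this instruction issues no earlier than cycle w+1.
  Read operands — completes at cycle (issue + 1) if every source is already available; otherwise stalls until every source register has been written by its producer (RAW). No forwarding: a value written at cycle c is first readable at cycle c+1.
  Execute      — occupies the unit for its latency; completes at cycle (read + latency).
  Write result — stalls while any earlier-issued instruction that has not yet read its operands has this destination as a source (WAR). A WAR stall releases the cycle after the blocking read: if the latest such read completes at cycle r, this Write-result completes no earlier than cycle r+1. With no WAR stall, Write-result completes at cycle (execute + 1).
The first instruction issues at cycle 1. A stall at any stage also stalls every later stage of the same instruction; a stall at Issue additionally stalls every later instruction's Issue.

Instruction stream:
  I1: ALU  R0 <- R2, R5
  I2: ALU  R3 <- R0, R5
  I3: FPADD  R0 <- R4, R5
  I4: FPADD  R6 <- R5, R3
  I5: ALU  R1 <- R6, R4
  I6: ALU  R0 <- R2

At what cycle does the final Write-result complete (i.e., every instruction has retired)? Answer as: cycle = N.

[1] I1→ALU
[2] I1 RO
[3] I1 EX
[4] I1 WR R0
[5] I2→ALU
[6] I2 RO; I3→FPADD
[7] I2 EX; I3 RO
[8] I2 WR R3
[10] I3 EX
[11] I3 WR R0
[12] I4→FPADD
[13] I4 RO; I5→ALU
[16] I4 EX
[17] I4 WR R6
[18] I5 RO
[19] I5 EX
[20] I5 WR R1
[21] I6→ALU
[22] I6 RO
[23] I6 EX
[24] I6 WR R0

cycle = 24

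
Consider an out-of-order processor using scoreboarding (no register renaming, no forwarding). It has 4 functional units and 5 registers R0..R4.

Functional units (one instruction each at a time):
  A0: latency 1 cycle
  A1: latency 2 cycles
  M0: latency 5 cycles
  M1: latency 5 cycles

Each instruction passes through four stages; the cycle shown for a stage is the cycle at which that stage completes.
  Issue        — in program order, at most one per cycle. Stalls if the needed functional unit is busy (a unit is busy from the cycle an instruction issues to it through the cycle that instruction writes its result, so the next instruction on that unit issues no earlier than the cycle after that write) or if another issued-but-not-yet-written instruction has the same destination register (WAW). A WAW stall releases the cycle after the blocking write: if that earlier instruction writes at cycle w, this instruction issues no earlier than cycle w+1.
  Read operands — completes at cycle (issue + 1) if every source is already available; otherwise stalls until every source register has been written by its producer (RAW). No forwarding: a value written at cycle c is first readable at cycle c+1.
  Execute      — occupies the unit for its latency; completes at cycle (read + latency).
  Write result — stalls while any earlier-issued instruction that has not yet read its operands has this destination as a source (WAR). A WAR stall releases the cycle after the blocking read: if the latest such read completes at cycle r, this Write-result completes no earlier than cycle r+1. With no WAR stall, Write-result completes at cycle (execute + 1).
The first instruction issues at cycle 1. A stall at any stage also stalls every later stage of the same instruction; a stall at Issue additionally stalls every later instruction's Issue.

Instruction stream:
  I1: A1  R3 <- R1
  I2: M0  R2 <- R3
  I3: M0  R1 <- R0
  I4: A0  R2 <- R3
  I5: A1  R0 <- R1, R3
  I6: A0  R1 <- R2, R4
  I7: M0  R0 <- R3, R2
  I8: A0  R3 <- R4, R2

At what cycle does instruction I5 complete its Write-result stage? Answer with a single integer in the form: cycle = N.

cycle 1: issue I1 (A1)
cycle 2: I1 read-ops · issue I2 (M0)
cycle 4: I1 finished on A1
cycle 5: I1→R3
cycle 6: I2 read-ops
cycle 11: I2 finished on M0
cycle 12: I2→R2
cycle 13: issue I3 (M0)
cycle 14: I3 read-ops · issue I4 (A0)
cycle 15: I4 read-ops · issue I5 (A1)
cycle 16: I4 finished on A0
cycle 17: I4→R2
cycle 19: I3 finished on M0
cycle 20: I3→R1
cycle 21: I5 read-ops · issue I6 (A0)
cycle 22: I6 read-ops
cycle 23: I5 finished on A1 · I6 finished on A0
cycle 24: I5→R0 · I6→R1
cycle 25: issue I7 (M0)
cycle 26: I7 read-ops · issue I8 (A0)
cycle 27: I8 read-ops
cycle 28: I8 finished on A0
cycle 29: I8→R3
cycle 31: I7 finished on M0
cycle 32: I7→R0

cycle = 24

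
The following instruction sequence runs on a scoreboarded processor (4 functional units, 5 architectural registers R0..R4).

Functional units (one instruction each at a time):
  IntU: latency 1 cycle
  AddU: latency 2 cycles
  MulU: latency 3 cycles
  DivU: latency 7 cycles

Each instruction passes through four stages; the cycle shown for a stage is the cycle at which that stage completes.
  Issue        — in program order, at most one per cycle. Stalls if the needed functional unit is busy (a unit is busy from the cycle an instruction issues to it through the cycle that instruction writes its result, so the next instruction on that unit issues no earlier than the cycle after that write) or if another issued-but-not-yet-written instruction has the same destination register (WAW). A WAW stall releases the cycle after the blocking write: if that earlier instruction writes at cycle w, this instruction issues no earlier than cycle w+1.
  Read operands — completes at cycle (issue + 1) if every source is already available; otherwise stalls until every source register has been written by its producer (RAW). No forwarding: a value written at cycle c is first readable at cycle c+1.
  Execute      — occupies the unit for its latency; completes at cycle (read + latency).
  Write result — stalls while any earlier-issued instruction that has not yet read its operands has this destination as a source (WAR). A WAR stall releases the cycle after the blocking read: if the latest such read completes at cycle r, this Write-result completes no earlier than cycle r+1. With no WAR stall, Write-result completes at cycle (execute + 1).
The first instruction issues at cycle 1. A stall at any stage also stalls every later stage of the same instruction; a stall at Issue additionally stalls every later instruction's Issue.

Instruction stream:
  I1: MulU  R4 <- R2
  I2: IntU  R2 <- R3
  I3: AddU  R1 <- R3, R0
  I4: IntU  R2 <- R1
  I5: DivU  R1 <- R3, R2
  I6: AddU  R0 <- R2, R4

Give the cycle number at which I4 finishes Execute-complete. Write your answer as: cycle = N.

cycle = 9

[I1] 1/2/5/6
[I2] 2/3/4/5
[I3] 3/4/6/7
[I4] 6/8/9/10  (struct: IntU busy until I2 writes@5; RAW R1: wait I3 write@7)
[I5] 8/11/18/19  (WAW R1: wait I3 write@7; RAW R2: wait I4 write@10)
[I6] 9/11/13/14  (RAW R2: wait I4 write@10)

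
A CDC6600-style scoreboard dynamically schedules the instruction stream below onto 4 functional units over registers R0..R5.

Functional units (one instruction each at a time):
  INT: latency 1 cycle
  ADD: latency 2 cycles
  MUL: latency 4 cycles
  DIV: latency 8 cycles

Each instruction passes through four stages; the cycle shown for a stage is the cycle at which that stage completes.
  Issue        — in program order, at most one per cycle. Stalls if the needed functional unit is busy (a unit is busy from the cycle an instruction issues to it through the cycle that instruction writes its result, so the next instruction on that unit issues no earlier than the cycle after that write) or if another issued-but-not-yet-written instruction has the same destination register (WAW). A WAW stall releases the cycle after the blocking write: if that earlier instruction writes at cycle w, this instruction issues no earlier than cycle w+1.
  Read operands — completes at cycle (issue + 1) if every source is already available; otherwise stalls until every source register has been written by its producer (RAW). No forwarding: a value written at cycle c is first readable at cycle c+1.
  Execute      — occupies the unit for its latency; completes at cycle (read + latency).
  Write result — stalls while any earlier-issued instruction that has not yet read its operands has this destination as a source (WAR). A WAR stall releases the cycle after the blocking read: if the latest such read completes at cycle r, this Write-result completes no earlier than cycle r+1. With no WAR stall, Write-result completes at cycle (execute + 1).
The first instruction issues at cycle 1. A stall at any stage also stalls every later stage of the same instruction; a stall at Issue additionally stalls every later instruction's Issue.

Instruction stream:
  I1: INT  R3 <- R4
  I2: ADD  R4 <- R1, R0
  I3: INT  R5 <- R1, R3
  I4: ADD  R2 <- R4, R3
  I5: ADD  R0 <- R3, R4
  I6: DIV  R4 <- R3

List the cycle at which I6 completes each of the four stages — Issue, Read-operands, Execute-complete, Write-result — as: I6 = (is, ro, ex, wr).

I6 = (13, 14, 22, 23)

c1: I1 issues→INT
c2: I1 reads · I2 issues→ADD
c3: I1 exec-done · I2 reads
c4: I1 writes R3
c5: I2 exec-done · I3 issues→INT
c6: I2 writes R4 · I3 reads
c7: I3 exec-done · I4 issues→ADD
c8: I3 writes R5 · I4 reads
c10: I4 exec-done
c11: I4 writes R2
c12: I5 issues→ADD
c13: I5 reads · I6 issues→DIV
c14: I6 reads
c15: I5 exec-done
c16: I5 writes R0
c22: I6 exec-done
c23: I6 writes R4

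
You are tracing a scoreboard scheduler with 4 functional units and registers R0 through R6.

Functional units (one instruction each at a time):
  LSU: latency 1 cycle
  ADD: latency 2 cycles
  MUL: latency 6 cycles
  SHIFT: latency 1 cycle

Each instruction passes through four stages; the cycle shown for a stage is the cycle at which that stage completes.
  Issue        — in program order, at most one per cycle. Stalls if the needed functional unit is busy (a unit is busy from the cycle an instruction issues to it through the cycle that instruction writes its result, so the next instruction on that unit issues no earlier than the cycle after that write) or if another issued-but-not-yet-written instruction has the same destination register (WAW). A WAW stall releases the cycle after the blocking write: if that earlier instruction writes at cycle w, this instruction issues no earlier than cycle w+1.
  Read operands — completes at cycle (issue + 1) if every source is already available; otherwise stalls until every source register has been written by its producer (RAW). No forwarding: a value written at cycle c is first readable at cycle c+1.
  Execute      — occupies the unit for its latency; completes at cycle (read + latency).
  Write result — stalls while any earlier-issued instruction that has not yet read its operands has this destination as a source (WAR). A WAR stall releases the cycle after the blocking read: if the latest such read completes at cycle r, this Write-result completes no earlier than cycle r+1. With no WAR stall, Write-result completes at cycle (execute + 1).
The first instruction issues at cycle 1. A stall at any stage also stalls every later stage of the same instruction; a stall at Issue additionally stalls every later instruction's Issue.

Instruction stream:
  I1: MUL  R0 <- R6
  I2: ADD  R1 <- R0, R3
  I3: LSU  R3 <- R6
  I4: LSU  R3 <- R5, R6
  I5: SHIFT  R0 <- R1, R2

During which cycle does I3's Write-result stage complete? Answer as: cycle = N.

cycle = 11

I1: IS=1 RO=2 EX=8 WR=9
I2: IS=2 RO=10 EX=12 WR=13  [RAW R0: wait I1 write@9]
I3: IS=3 RO=4 EX=5 WR=11  [WAR R3: wait I2 read@10]
I4: IS=12 RO=13 EX=14 WR=15  [struct: LSU busy until I3 writes@11]
I5: IS=13 RO=14 EX=15 WR=16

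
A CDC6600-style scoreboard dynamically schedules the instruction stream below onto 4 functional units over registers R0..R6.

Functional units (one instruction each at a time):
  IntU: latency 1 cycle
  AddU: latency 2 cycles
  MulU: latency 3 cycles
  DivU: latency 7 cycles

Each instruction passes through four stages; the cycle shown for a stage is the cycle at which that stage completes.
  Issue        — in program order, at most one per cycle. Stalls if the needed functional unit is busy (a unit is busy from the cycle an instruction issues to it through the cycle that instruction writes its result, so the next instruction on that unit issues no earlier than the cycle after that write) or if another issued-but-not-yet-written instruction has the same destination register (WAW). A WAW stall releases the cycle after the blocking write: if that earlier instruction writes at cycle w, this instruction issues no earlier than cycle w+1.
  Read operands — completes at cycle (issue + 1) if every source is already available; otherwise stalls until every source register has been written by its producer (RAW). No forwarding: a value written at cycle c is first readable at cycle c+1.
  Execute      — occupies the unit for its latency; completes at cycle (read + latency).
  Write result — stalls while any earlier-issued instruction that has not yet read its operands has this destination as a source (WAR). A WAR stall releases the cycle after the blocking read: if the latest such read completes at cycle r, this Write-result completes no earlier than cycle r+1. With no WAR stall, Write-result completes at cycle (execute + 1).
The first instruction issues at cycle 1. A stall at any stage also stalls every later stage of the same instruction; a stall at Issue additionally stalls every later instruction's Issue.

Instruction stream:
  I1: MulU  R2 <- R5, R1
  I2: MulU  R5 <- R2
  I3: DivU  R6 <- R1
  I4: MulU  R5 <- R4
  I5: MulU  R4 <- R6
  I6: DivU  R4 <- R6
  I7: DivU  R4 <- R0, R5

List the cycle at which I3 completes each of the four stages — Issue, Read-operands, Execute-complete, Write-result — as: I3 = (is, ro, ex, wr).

I3 = (8, 9, 16, 17)

I1 -> (1, 2, 5, 6)
I2 -> (7, 8, 11, 12)  // struct: MulU busy until I1 writes@6
I3 -> (8, 9, 16, 17)
I4 -> (13, 14, 17, 18)  // struct: MulU busy until I2 writes@12
I5 -> (19, 20, 23, 24)  // struct: MulU busy until I4 writes@18
I6 -> (25, 26, 33, 34)  // WAW R4: wait I5 write@24
I7 -> (35, 36, 43, 44)  // struct: DivU busy until I6 writes@34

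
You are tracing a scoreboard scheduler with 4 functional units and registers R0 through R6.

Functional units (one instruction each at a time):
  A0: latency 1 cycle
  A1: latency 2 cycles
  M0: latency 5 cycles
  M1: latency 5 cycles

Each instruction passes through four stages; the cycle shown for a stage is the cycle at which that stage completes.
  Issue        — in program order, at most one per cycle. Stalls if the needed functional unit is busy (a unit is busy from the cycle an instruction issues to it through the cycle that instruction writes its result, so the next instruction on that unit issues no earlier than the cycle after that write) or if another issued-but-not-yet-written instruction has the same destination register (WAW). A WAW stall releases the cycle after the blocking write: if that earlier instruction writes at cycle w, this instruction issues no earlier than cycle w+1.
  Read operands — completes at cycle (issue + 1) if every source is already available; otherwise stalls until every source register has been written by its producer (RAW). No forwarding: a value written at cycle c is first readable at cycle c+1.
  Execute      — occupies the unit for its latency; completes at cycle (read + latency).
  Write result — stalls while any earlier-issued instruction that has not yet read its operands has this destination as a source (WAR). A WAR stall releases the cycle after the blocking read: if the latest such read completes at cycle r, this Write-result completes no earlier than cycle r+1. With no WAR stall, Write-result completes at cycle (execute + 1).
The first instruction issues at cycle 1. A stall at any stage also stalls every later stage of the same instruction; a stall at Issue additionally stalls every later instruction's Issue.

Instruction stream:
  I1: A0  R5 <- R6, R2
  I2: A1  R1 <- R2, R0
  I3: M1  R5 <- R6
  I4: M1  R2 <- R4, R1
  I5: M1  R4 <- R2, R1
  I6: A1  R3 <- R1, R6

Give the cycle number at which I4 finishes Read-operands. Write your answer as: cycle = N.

cycle = 14

I1 -> (1, 2, 3, 4)
I2 -> (2, 3, 5, 6)
I3 -> (5, 6, 11, 12)  // WAW R5: wait I1 write@4
I4 -> (13, 14, 19, 20)  // struct: M1 busy until I3 writes@12
I5 -> (21, 22, 27, 28)  // struct: M1 busy until I4 writes@20
I6 -> (22, 23, 25, 26)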